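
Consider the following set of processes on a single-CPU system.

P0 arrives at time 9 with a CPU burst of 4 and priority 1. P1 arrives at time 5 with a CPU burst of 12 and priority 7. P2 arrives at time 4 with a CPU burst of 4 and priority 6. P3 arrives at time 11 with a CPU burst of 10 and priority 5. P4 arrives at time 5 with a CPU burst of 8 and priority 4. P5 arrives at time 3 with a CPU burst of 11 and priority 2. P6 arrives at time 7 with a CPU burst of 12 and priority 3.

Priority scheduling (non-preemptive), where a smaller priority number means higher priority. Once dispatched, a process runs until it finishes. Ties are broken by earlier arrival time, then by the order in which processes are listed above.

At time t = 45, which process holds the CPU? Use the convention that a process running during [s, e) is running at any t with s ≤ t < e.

P3

Schedule: | idle 0-3 | P5 3-14 | P0 14-18 | P6 18-30 | P4 30-38 | P3 38-48 | P2 48-52 | P1 52-64 |
Completion: P0=18  P1=64  P2=52  P3=48  P4=38  P5=14  P6=30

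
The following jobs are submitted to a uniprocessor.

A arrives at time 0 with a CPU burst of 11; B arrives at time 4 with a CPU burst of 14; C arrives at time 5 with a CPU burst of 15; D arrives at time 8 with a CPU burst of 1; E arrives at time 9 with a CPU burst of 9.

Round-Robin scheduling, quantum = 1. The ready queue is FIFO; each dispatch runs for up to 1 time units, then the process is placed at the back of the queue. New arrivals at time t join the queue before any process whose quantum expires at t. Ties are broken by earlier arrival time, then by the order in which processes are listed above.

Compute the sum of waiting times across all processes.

Gantt: | A 0-4 | B 4-5 | A 5-6 | C 6-7 | B 7-8 | A 8-9 | C 9-10 | D 10-11 | B 11-12 | E 12-13 | A 13-14 | C 14-15 | B 15-16 | E 16-17 | A 17-18 | C 18-19 | B 19-20 | E 20-21 | A 21-22 | C 22-23 | B 23-24 | E 24-25 | A 25-26 | C 26-27 | B 27-28 | E 28-29 | A 29-30 | C 30-31 | B 31-32 | E 32-33 | C 33-34 | B 34-35 | E 35-36 | C 36-37 | B 37-38 | E 38-39 | C 39-40 | B 40-41 | E 41-42 | C 42-43 | B 43-44 | C 44-45 | B 45-46 | C 46-47 | B 47-48 | C 48-50 |
Completion: A=30  B=48  C=50  D=11  E=42
Waiting = turnaround − burst: A=19, B=30, C=30, D=2, E=24
Total waiting = 19 + 30 + 30 + 2 + 24 = 105

105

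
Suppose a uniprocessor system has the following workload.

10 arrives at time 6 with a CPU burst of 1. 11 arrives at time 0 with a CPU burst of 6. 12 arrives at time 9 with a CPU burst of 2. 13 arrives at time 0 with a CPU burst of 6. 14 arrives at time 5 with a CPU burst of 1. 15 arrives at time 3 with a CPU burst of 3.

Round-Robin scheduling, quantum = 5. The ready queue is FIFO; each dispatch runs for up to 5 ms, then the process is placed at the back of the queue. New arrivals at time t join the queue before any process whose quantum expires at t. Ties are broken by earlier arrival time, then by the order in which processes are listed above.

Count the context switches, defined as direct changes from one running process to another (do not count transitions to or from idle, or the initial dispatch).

Timeline: | 11 0-5 | 13 5-10 | 15 10-13 | 14 13-14 | 11 14-15 | 10 15-16 | 12 16-18 | 13 18-19 |
Completion: 10=16  11=15  12=18  13=19  14=14  15=13
Turnaround (C−A): 10=10  11=15  12=9  13=19  14=9  15=10

7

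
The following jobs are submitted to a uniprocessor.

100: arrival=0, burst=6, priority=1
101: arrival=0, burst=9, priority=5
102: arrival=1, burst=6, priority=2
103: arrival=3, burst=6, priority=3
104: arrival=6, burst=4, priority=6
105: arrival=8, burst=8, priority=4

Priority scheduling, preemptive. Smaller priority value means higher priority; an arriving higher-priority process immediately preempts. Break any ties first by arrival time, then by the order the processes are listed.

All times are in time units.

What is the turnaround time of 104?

Gantt: | 100 0-6 | 102 6-12 | 103 12-18 | 105 18-26 | 101 26-35 | 104 35-39 |
Completion: 100=6  101=35  102=12  103=18  104=39  105=26
Turnaround (C−A): 100=6  101=35  102=11  103=15  104=33  105=18
Turnaround(104) = completion − arrival = 39 − 6 = 33

33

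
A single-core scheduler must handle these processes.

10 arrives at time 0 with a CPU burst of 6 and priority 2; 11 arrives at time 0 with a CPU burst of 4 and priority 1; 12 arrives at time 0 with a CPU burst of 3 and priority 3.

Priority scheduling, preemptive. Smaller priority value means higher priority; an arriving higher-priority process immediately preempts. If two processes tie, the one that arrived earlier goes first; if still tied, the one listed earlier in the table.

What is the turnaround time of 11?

4

Gantt: | 11 0-4 | 10 4-10 | 12 10-13 |
Completion: 10=10  11=4  12=13
Turnaround (C−A): 10=10  11=4  12=13
Turnaround(11) = completion − arrival = 4 − 0 = 4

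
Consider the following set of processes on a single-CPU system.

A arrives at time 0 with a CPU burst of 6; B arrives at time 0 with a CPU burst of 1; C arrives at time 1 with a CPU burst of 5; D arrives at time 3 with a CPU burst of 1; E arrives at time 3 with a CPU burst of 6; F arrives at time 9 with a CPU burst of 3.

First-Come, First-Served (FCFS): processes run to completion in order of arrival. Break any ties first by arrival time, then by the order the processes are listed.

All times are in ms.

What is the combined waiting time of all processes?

41

Schedule: | A 0-6 | B 6-7 | C 7-12 | D 12-13 | E 13-19 | F 19-22 |
Completion: A=6  B=7  C=12  D=13  E=19  F=22
Waiting = turnaround − burst: A=0, B=6, C=6, D=9, E=10, F=10
Total waiting = 0 + 6 + 6 + 9 + 10 + 10 = 41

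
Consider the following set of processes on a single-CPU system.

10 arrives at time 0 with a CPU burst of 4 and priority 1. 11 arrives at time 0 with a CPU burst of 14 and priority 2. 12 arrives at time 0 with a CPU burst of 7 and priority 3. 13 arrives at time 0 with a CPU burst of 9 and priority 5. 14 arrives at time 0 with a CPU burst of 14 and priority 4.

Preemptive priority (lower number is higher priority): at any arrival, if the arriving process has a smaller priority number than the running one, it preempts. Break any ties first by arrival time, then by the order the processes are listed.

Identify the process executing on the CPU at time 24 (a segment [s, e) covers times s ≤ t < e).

Schedule: | 10 0-4 | 11 4-18 | 12 18-25 | 14 25-39 | 13 39-48 |
Completion: 10=4  11=18  12=25  13=48  14=39
Turnaround (C−A): 10=4  11=18  12=25  13=48  14=39

12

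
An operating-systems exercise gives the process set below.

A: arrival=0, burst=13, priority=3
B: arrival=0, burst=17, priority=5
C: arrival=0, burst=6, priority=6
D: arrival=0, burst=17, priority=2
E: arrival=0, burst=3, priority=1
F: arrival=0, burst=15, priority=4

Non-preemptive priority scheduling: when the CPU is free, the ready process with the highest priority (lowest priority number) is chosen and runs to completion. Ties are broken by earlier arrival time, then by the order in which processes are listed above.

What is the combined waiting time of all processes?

Schedule: | E 0-3 | D 3-20 | A 20-33 | F 33-48 | B 48-65 | C 65-71 |
Completion: A=33  B=65  C=71  D=20  E=3  F=48
Waiting = turnaround − burst: A=20, B=48, C=65, D=3, E=0, F=33
Total waiting = 20 + 48 + 65 + 3 + 0 + 33 = 169

169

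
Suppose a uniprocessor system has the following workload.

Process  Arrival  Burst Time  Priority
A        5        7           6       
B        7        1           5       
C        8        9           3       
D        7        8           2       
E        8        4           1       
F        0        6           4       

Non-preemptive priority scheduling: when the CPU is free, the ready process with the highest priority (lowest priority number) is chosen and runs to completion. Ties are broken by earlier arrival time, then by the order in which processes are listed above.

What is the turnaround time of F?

Schedule: | F 0-6 | A 6-13 | E 13-17 | D 17-25 | C 25-34 | B 34-35 |
Completion: A=13  B=35  C=34  D=25  E=17  F=6
Turnaround (C−A): A=8  B=28  C=26  D=18  E=9  F=6
Turnaround(F) = completion − arrival = 6 − 0 = 6

6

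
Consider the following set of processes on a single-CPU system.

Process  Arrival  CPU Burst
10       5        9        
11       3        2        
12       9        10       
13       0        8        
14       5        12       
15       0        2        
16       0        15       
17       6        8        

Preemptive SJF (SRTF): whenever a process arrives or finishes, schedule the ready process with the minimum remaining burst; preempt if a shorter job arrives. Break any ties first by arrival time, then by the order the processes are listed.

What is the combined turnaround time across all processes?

196

Schedule: | 15 0-2 | 13 2-3 | 11 3-5 | 13 5-12 | 17 12-20 | 10 20-29 | 12 29-39 | 14 39-51 | 16 51-66 |
Completion: 10=29  11=5  12=39  13=12  14=51  15=2  16=66  17=20
Turnaround (C−A): 10=24  11=2  12=30  13=12  14=46  15=2  16=66  17=14
Turnaround = completion − arrival: 10=24, 11=2, 12=30, 13=12, 14=46, 15=2, 16=66, 17=14
Total turnaround = 24 + 2 + 30 + 12 + 46 + 2 + 66 + 14 = 196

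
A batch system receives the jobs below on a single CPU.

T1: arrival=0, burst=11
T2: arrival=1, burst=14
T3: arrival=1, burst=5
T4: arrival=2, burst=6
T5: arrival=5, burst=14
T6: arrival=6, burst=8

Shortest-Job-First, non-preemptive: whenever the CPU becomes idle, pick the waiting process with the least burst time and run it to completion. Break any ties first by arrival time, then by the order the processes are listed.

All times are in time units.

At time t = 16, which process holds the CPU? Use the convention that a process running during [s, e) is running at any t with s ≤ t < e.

T4

Schedule: | T1 0-11 | T3 11-16 | T4 16-22 | T6 22-30 | T2 30-44 | T5 44-58 |
Completion: T1=11  T2=44  T3=16  T4=22  T5=58  T6=30
Turnaround (C−A): T1=11  T2=43  T3=15  T4=20  T5=53  T6=24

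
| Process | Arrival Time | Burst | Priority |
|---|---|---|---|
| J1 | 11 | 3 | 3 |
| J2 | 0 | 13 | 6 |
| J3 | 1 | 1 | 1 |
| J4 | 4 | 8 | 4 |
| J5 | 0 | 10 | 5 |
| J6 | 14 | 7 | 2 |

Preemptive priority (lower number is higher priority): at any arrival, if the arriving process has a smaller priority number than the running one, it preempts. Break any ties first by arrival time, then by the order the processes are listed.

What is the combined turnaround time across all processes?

100

Schedule: | J5 0-1 | J3 1-2 | J5 2-4 | J4 4-11 | J1 11-14 | J6 14-21 | J4 21-22 | J5 22-29 | J2 29-42 |
Completion: J1=14  J2=42  J3=2  J4=22  J5=29  J6=21
Turnaround (C−A): J1=3  J2=42  J3=1  J4=18  J5=29  J6=7
Turnaround = completion − arrival: J1=3, J2=42, J3=1, J4=18, J5=29, J6=7
Total turnaround = 3 + 42 + 1 + 18 + 29 + 7 = 100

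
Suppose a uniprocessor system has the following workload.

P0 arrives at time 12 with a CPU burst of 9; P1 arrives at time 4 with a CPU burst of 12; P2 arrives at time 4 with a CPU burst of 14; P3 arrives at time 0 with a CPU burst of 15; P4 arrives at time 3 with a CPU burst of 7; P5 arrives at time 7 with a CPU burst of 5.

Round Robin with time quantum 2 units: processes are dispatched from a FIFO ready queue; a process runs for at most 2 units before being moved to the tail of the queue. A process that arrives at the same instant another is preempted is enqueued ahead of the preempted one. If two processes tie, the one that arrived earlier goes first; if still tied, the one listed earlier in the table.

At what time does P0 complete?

59

Timeline: | P3 0-4 | P4 4-6 | P1 6-8 | P2 8-10 | P3 10-12 | P4 12-14 | P5 14-16 | P1 16-18 | P2 18-20 | P0 20-22 | P3 22-24 | P4 24-26 | P5 26-28 | P1 28-30 | P2 30-32 | P0 32-34 | P3 34-36 | P4 36-37 | P5 37-38 | P1 38-40 | P2 40-42 | P0 42-44 | P3 44-46 | P1 46-48 | P2 48-50 | P0 50-52 | P3 52-54 | P1 54-56 | P2 56-58 | P0 58-59 | P3 59-60 | P2 60-62 |
Completion: P0=59  P1=56  P2=62  P3=60  P4=37  P5=38
Turnaround (C−A): P0=47  P1=52  P2=58  P3=60  P4=34  P5=31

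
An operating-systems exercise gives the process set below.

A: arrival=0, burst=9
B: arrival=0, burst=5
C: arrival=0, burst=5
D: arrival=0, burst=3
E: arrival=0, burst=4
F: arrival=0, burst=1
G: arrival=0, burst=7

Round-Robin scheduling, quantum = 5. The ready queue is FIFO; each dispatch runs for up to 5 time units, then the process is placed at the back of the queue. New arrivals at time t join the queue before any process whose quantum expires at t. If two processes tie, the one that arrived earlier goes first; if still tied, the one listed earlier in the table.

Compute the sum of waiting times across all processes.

120

Gantt: | A 0-5 | B 5-10 | C 10-15 | D 15-18 | E 18-22 | F 22-23 | G 23-28 | A 28-32 | G 32-34 |
Completion: A=32  B=10  C=15  D=18  E=22  F=23  G=34
Turnaround (C−A): A=32  B=10  C=15  D=18  E=22  F=23  G=34
Waiting = turnaround − burst: A=23, B=5, C=10, D=15, E=18, F=22, G=27
Total waiting = 23 + 5 + 10 + 15 + 18 + 22 + 27 = 120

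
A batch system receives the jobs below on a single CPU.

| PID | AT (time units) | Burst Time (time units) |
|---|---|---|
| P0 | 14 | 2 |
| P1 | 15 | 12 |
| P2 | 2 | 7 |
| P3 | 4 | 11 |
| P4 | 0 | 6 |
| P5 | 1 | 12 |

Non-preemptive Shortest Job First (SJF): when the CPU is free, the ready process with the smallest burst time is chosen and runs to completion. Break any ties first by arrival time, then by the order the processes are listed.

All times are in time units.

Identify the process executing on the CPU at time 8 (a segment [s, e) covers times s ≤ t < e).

Schedule: | P4 0-6 | P2 6-13 | P3 13-24 | P0 24-26 | P5 26-38 | P1 38-50 |
Completion: P0=26  P1=50  P2=13  P3=24  P4=6  P5=38
Turnaround (C−A): P0=12  P1=35  P2=11  P3=20  P4=6  P5=37

P2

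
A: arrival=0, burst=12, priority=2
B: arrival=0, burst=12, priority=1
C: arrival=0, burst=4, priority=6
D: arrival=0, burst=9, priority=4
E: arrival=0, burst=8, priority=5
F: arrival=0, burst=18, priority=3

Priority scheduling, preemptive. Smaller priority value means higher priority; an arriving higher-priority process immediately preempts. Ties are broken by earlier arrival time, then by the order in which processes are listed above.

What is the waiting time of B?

0

Timeline: | B 0-12 | A 12-24 | F 24-42 | D 42-51 | E 51-59 | C 59-63 |
Completion: A=24  B=12  C=63  D=51  E=59  F=42
Turnaround (C−A): A=24  B=12  C=63  D=51  E=59  F=42
Waiting(B) = turnaround − burst = 12 − 12 = 0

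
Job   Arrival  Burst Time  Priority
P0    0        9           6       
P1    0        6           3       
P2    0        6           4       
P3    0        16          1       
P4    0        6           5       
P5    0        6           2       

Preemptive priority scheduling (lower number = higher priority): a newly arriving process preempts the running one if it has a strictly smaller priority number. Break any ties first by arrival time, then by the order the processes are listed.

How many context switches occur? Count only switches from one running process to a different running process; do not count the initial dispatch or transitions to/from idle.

5

Schedule: | P3 0-16 | P5 16-22 | P1 22-28 | P2 28-34 | P4 34-40 | P0 40-49 |
Completion: P0=49  P1=28  P2=34  P3=16  P4=40  P5=22
Turnaround (C−A): P0=49  P1=28  P2=34  P3=16  P4=40  P5=22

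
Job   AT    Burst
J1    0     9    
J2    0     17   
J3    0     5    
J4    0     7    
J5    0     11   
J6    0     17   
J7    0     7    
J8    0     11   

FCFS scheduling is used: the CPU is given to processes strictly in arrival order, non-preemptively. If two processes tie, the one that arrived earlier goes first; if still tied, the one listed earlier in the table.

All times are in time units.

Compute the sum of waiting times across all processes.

Gantt: | J1 0-9 | J2 9-26 | J3 26-31 | J4 31-38 | J5 38-49 | J6 49-66 | J7 66-73 | J8 73-84 |
Completion: J1=9  J2=26  J3=31  J4=38  J5=49  J6=66  J7=73  J8=84
Waiting = turnaround − burst: J1=0, J2=9, J3=26, J4=31, J5=38, J6=49, J7=66, J8=73
Total waiting = 0 + 9 + 26 + 31 + 38 + 49 + 66 + 73 = 292

292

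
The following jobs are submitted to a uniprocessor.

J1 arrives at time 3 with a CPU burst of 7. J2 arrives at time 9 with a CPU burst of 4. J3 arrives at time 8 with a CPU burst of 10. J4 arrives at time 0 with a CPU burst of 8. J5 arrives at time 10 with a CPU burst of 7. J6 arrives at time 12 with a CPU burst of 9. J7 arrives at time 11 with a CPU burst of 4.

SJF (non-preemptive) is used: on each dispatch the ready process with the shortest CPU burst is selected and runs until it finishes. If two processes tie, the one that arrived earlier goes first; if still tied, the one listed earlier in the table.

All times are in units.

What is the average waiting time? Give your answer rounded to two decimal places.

Timeline: | J4 0-8 | J1 8-15 | J2 15-19 | J7 19-23 | J5 23-30 | J6 30-39 | J3 39-49 |
Completion: J1=15  J2=19  J3=49  J4=8  J5=30  J6=39  J7=23
Turnaround (C−A): J1=12  J2=10  J3=41  J4=8  J5=20  J6=27  J7=12
Waiting times: J1=5, J2=6, J3=31, J4=0, J5=13, J6=18, J7=8
Average waiting = (5+6+31+0+13+18+8) / 7 = 81/7 = 11.57

11.57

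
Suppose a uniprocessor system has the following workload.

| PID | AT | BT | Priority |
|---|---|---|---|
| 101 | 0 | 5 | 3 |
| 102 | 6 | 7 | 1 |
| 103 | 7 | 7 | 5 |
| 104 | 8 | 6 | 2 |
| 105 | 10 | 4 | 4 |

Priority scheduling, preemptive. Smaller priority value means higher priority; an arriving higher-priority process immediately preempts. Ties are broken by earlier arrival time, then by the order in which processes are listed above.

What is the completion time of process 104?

19

Timeline: | 101 0-5 | idle 5-6 | 102 6-13 | 104 13-19 | 105 19-23 | 103 23-30 |
Completion: 101=5  102=13  103=30  104=19  105=23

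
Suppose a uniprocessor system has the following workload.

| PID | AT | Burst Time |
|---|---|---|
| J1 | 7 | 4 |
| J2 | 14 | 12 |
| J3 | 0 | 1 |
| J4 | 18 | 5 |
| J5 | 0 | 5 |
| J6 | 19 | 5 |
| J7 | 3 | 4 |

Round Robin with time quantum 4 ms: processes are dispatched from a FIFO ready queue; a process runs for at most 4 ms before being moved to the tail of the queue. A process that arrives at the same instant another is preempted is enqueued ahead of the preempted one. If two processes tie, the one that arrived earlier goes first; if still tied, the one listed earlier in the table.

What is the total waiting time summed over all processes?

39

Gantt: | J3 0-1 | J5 1-5 | J7 5-9 | J5 9-10 | J1 10-14 | J2 14-18 | J4 18-22 | J2 22-26 | J6 26-30 | J4 30-31 | J2 31-35 | J6 35-36 |
Completion: J1=14  J2=35  J3=1  J4=31  J5=10  J6=36  J7=9
Turnaround (C−A): J1=7  J2=21  J3=1  J4=13  J5=10  J6=17  J7=6
Waiting = turnaround − burst: J1=3, J2=9, J3=0, J4=8, J5=5, J6=12, J7=2
Total waiting = 3 + 9 + 0 + 8 + 5 + 12 + 2 = 39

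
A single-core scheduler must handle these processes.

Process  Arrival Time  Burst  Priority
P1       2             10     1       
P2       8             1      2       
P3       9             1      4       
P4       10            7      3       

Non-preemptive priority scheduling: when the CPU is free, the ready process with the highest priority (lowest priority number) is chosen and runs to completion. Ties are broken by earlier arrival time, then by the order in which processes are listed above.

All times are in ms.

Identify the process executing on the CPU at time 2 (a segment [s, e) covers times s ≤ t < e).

P1

Schedule: | idle 0-2 | P1 2-12 | P2 12-13 | P4 13-20 | P3 20-21 |
Completion: P1=12  P2=13  P3=21  P4=20
Turnaround (C−A): P1=10  P2=5  P3=12  P4=10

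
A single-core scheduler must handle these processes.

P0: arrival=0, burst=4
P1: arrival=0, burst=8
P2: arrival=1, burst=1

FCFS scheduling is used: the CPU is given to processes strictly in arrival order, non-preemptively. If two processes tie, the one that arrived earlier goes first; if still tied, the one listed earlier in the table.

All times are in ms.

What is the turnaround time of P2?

12

Timeline: | P0 0-4 | P1 4-12 | P2 12-13 |
Completion: P0=4  P1=12  P2=13
Turnaround (C−A): P0=4  P1=12  P2=12
Turnaround(P2) = completion − arrival = 13 − 1 = 12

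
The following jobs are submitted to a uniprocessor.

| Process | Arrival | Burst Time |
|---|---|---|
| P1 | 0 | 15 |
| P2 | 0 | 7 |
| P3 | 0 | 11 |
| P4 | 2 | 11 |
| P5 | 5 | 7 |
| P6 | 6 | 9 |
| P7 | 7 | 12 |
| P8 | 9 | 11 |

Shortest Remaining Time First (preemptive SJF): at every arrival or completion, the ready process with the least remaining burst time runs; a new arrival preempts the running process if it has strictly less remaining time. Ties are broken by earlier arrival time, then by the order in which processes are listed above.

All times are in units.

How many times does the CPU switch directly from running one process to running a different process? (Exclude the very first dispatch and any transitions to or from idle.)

7

Timeline: | P2 0-7 | P5 7-14 | P6 14-23 | P3 23-34 | P4 34-45 | P8 45-56 | P7 56-68 | P1 68-83 |
Completion: P1=83  P2=7  P3=34  P4=45  P5=14  P6=23  P7=68  P8=56
Turnaround (C−A): P1=83  P2=7  P3=34  P4=43  P5=9  P6=17  P7=61  P8=47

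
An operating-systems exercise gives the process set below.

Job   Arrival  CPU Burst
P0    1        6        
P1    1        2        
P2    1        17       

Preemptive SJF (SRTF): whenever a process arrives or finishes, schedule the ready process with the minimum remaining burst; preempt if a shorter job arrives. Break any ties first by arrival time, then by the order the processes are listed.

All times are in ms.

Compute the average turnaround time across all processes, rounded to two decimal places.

11.67

Schedule: | idle 0-1 | P1 1-3 | P0 3-9 | P2 9-26 |
Completion: P0=9  P1=3  P2=26
Turnaround (C−A): P0=8  P1=2  P2=25
Turnaround times: P0=8, P1=2, P2=25
Average turnaround = (8+2+25) / 3 = 35/3 = 11.67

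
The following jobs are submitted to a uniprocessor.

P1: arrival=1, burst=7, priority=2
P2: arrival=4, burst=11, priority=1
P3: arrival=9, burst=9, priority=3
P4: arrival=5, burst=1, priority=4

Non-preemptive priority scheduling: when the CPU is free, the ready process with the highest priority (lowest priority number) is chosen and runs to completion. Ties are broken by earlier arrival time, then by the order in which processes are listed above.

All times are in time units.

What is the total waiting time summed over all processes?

Schedule: | idle 0-1 | P1 1-8 | P2 8-19 | P3 19-28 | P4 28-29 |
Completion: P1=8  P2=19  P3=28  P4=29
Turnaround (C−A): P1=7  P2=15  P3=19  P4=24
Waiting = turnaround − burst: P1=0, P2=4, P3=10, P4=23
Total waiting = 0 + 4 + 10 + 23 = 37

37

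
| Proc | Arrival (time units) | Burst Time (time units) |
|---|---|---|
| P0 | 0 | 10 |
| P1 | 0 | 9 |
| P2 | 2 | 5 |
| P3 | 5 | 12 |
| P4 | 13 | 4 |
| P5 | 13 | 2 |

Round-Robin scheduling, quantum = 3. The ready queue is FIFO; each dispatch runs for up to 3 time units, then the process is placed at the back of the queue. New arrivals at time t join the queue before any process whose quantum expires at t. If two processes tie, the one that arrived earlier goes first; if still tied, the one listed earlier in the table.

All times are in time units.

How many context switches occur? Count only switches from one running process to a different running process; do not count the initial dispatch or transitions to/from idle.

Schedule: | P0 0-3 | P1 3-6 | P2 6-9 | P0 9-12 | P3 12-15 | P1 15-18 | P2 18-20 | P0 20-23 | P4 23-26 | P5 26-28 | P3 28-31 | P1 31-34 | P0 34-35 | P4 35-36 | P3 36-42 |
Completion: P0=35  P1=34  P2=20  P3=42  P4=36  P5=28

14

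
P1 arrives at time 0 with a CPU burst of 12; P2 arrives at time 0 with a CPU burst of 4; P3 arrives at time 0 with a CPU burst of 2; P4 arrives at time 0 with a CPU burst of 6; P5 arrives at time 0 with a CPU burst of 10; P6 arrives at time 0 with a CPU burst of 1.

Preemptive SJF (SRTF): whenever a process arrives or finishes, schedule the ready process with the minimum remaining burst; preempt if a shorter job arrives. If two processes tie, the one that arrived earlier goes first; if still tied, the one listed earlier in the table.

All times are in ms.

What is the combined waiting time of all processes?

47

Gantt: | P6 0-1 | P3 1-3 | P2 3-7 | P4 7-13 | P5 13-23 | P1 23-35 |
Completion: P1=35  P2=7  P3=3  P4=13  P5=23  P6=1
Turnaround (C−A): P1=35  P2=7  P3=3  P4=13  P5=23  P6=1
Waiting = turnaround − burst: P1=23, P2=3, P3=1, P4=7, P5=13, P6=0
Total waiting = 23 + 3 + 1 + 7 + 13 + 0 = 47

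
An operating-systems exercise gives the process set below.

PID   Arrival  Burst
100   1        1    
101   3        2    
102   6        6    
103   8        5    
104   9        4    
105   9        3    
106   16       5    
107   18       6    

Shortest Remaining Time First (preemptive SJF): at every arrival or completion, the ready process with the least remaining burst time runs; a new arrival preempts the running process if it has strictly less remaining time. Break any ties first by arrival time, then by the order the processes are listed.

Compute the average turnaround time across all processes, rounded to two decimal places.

8.88

Timeline: | idle 0-1 | 100 1-2 | idle 2-3 | 101 3-5 | idle 5-6 | 102 6-12 | 105 12-15 | 104 15-19 | 103 19-24 | 106 24-29 | 107 29-35 |
Completion: 100=2  101=5  102=12  103=24  104=19  105=15  106=29  107=35
Turnaround (C−A): 100=1  101=2  102=6  103=16  104=10  105=6  106=13  107=17
Turnaround times: 100=1, 101=2, 102=6, 103=16, 104=10, 105=6, 106=13, 107=17
Average turnaround = (1+2+6+16+10+6+13+17) / 8 = 71/8 = 8.88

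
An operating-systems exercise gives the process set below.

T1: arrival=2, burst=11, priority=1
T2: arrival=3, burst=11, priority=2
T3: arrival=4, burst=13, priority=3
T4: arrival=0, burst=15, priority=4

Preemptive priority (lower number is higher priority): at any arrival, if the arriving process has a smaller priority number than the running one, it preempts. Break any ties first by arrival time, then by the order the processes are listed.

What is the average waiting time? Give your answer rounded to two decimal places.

16.25

Timeline: | T4 0-2 | T1 2-13 | T2 13-24 | T3 24-37 | T4 37-50 |
Completion: T1=13  T2=24  T3=37  T4=50
Turnaround (C−A): T1=11  T2=21  T3=33  T4=50
Waiting times: T1=0, T2=10, T3=20, T4=35
Average waiting = (0+10+20+35) / 4 = 65/4 = 16.25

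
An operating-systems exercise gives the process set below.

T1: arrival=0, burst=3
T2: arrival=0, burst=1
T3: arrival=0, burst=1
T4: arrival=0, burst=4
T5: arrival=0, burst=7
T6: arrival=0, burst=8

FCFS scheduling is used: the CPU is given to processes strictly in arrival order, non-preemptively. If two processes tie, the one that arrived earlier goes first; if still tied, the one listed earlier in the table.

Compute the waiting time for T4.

5

Schedule: | T1 0-3 | T2 3-4 | T3 4-5 | T4 5-9 | T5 9-16 | T6 16-24 |
Completion: T1=3  T2=4  T3=5  T4=9  T5=16  T6=24
Turnaround (C−A): T1=3  T2=4  T3=5  T4=9  T5=16  T6=24
Waiting(T4) = turnaround − burst = 9 − 4 = 5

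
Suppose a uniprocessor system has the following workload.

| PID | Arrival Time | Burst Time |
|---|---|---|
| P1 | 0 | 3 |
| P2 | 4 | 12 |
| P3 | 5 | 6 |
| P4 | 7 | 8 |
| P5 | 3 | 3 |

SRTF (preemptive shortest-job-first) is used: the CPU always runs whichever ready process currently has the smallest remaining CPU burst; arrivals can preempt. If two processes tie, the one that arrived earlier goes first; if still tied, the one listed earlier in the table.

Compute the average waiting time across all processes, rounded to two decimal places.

Schedule: | P1 0-3 | P5 3-6 | P3 6-12 | P4 12-20 | P2 20-32 |
Completion: P1=3  P2=32  P3=12  P4=20  P5=6
Turnaround (C−A): P1=3  P2=28  P3=7  P4=13  P5=3
Waiting times: P1=0, P2=16, P3=1, P4=5, P5=0
Average waiting = (0+16+1+5+0) / 5 = 22/5 = 4.40

4.40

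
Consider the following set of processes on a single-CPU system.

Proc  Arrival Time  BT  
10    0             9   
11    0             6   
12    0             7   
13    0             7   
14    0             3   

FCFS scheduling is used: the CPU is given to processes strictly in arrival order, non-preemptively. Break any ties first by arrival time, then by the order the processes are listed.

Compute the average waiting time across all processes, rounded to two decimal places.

15.00

Gantt: | 10 0-9 | 11 9-15 | 12 15-22 | 13 22-29 | 14 29-32 |
Completion: 10=9  11=15  12=22  13=29  14=32
Waiting times: 10=0, 11=9, 12=15, 13=22, 14=29
Average waiting = (0+9+15+22+29) / 5 = 75/5 = 15.00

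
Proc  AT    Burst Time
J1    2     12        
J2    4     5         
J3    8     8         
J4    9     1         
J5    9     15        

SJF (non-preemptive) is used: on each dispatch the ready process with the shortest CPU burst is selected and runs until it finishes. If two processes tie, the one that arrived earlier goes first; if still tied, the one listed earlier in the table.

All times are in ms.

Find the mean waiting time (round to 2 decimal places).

9.40

Timeline: | idle 0-2 | J1 2-14 | J4 14-15 | J2 15-20 | J3 20-28 | J5 28-43 |
Completion: J1=14  J2=20  J3=28  J4=15  J5=43
Waiting times: J1=0, J2=11, J3=12, J4=5, J5=19
Average waiting = (0+11+12+5+19) / 5 = 47/5 = 9.40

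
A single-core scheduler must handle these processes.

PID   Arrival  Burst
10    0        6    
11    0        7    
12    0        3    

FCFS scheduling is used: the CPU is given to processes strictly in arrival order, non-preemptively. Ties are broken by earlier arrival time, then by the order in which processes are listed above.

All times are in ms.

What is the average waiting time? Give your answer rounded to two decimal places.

6.33

Gantt: | 10 0-6 | 11 6-13 | 12 13-16 |
Completion: 10=6  11=13  12=16
Turnaround (C−A): 10=6  11=13  12=16
Waiting times: 10=0, 11=6, 12=13
Average waiting = (0+6+13) / 3 = 19/3 = 6.33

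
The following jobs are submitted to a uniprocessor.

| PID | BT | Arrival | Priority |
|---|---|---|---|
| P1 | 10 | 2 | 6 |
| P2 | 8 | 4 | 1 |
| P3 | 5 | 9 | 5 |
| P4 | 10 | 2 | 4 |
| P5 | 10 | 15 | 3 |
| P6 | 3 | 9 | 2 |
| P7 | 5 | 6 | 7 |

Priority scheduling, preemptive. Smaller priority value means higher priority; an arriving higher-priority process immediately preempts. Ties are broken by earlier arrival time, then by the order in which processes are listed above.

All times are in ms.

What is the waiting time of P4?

Gantt: | idle 0-2 | P4 2-4 | P2 4-12 | P6 12-15 | P5 15-25 | P4 25-33 | P3 33-38 | P1 38-48 | P7 48-53 |
Completion: P1=48  P2=12  P3=38  P4=33  P5=25  P6=15  P7=53
Turnaround (C−A): P1=46  P2=8  P3=29  P4=31  P5=10  P6=6  P7=47
Waiting(P4) = turnaround − burst = 31 − 10 = 21

21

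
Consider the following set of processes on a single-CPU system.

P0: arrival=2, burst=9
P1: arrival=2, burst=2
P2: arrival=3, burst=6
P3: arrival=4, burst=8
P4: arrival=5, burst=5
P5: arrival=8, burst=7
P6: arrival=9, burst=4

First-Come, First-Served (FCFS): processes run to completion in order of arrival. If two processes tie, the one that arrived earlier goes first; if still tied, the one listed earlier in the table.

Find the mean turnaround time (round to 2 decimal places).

Gantt: | idle 0-2 | P0 2-11 | P1 11-13 | P2 13-19 | P3 19-27 | P4 27-32 | P5 32-39 | P6 39-43 |
Completion: P0=11  P1=13  P2=19  P3=27  P4=32  P5=39  P6=43
Turnaround (C−A): P0=9  P1=11  P2=16  P3=23  P4=27  P5=31  P6=34
Turnaround times: P0=9, P1=11, P2=16, P3=23, P4=27, P5=31, P6=34
Average turnaround = (9+11+16+23+27+31+34) / 7 = 151/7 = 21.57

21.57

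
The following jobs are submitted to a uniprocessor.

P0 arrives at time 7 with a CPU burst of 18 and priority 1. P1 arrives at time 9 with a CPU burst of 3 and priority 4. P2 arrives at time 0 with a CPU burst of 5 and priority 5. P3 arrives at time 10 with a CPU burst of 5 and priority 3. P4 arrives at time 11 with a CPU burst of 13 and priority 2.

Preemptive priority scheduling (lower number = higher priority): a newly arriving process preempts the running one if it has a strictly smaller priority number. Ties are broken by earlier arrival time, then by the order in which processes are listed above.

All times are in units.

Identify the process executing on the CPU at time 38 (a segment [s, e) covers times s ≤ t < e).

P3

Schedule: | P2 0-5 | idle 5-7 | P0 7-25 | P4 25-38 | P3 38-43 | P1 43-46 |
Completion: P0=25  P1=46  P2=5  P3=43  P4=38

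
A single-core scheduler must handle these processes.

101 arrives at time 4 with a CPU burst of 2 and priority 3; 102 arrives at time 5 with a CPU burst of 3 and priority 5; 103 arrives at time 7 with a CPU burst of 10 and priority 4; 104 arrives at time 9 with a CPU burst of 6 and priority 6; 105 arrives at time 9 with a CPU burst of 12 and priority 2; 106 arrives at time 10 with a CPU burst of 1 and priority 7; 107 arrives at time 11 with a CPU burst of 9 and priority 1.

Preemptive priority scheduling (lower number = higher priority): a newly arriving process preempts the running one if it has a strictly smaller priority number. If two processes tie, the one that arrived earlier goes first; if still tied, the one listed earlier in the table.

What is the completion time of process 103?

Timeline: | idle 0-4 | 101 4-6 | 102 6-7 | 103 7-9 | 105 9-11 | 107 11-20 | 105 20-30 | 103 30-38 | 102 38-40 | 104 40-46 | 106 46-47 |
Completion: 101=6  102=40  103=38  104=46  105=30  106=47  107=20
Turnaround (C−A): 101=2  102=35  103=31  104=37  105=21  106=37  107=9

38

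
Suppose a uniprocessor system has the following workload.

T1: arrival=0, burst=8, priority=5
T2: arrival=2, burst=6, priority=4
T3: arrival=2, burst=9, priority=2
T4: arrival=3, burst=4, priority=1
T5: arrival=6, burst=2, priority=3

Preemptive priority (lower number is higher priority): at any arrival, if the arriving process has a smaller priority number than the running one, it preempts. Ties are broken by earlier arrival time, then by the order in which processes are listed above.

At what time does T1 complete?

Schedule: | T1 0-2 | T3 2-3 | T4 3-7 | T3 7-15 | T5 15-17 | T2 17-23 | T1 23-29 |
Completion: T1=29  T2=23  T3=15  T4=7  T5=17
Turnaround (C−A): T1=29  T2=21  T3=13  T4=4  T5=11

29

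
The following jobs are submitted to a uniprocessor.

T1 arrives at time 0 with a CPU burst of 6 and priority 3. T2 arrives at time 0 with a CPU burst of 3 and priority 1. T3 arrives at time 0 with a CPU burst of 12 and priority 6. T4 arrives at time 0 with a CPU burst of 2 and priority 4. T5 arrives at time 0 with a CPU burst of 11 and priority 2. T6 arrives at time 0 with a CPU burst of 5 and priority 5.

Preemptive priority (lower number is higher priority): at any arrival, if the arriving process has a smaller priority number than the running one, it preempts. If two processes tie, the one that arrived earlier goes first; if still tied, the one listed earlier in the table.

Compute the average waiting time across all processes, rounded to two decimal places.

14.33

Gantt: | T2 0-3 | T5 3-14 | T1 14-20 | T4 20-22 | T6 22-27 | T3 27-39 |
Completion: T1=20  T2=3  T3=39  T4=22  T5=14  T6=27
Waiting times: T1=14, T2=0, T3=27, T4=20, T5=3, T6=22
Average waiting = (14+0+27+20+3+22) / 6 = 86/6 = 14.33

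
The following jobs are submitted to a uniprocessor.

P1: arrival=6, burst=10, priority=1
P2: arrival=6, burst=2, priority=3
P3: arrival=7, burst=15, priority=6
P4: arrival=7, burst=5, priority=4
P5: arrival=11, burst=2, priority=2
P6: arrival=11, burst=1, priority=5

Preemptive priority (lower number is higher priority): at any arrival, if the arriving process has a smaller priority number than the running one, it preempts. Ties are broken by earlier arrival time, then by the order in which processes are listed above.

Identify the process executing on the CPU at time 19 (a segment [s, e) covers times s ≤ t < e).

P2

Gantt: | idle 0-6 | P1 6-16 | P5 16-18 | P2 18-20 | P4 20-25 | P6 25-26 | P3 26-41 |
Completion: P1=16  P2=20  P3=41  P4=25  P5=18  P6=26
Turnaround (C−A): P1=10  P2=14  P3=34  P4=18  P5=7  P6=15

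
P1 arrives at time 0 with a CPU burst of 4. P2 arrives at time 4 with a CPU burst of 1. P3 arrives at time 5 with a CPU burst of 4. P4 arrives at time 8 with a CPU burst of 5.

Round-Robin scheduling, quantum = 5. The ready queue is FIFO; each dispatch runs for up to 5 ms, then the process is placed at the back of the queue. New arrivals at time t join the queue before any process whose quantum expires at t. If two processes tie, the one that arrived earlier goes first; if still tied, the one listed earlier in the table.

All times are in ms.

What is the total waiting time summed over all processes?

Gantt: | P1 0-4 | P2 4-5 | P3 5-9 | P4 9-14 |
Completion: P1=4  P2=5  P3=9  P4=14
Turnaround (C−A): P1=4  P2=1  P3=4  P4=6
Waiting = turnaround − burst: P1=0, P2=0, P3=0, P4=1
Total waiting = 0 + 0 + 0 + 1 = 1

1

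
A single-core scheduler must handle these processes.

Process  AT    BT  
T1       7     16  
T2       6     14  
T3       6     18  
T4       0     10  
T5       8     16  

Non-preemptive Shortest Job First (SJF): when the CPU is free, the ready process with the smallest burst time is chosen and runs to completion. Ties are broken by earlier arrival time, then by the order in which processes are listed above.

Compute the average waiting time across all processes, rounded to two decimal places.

Timeline: | T4 0-10 | T2 10-24 | T1 24-40 | T5 40-56 | T3 56-74 |
Completion: T1=40  T2=24  T3=74  T4=10  T5=56
Turnaround (C−A): T1=33  T2=18  T3=68  T4=10  T5=48
Waiting times: T1=17, T2=4, T3=50, T4=0, T5=32
Average waiting = (17+4+50+0+32) / 5 = 103/5 = 20.60

20.60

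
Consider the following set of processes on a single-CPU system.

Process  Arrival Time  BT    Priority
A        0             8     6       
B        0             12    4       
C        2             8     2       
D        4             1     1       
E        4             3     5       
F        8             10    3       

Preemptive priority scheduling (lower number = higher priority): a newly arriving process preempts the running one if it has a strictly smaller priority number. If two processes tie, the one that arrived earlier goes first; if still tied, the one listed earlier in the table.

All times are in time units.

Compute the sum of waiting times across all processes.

Gantt: | B 0-2 | C 2-4 | D 4-5 | C 5-11 | F 11-21 | B 21-31 | E 31-34 | A 34-42 |
Completion: A=42  B=31  C=11  D=5  E=34  F=21
Turnaround (C−A): A=42  B=31  C=9  D=1  E=30  F=13
Waiting = turnaround − burst: A=34, B=19, C=1, D=0, E=27, F=3
Total waiting = 34 + 19 + 1 + 0 + 27 + 3 = 84

84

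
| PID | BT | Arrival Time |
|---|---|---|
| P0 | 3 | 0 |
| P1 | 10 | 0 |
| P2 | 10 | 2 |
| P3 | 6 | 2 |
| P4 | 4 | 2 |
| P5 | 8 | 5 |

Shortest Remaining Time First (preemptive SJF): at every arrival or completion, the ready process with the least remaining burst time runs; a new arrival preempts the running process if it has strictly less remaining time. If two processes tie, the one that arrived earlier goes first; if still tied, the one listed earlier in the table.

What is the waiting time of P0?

0

Gantt: | P0 0-3 | P4 3-7 | P3 7-13 | P5 13-21 | P1 21-31 | P2 31-41 |
Completion: P0=3  P1=31  P2=41  P3=13  P4=7  P5=21
Turnaround (C−A): P0=3  P1=31  P2=39  P3=11  P4=5  P5=16
Waiting(P0) = turnaround − burst = 3 − 3 = 0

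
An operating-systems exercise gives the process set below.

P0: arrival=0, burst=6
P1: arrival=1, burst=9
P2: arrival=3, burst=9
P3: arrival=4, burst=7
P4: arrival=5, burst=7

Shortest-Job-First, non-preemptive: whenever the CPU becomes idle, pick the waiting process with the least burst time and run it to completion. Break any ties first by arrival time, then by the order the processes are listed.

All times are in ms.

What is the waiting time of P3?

Timeline: | P0 0-6 | P3 6-13 | P4 13-20 | P1 20-29 | P2 29-38 |
Completion: P0=6  P1=29  P2=38  P3=13  P4=20
Turnaround (C−A): P0=6  P1=28  P2=35  P3=9  P4=15
Waiting(P3) = turnaround − burst = 9 − 7 = 2

2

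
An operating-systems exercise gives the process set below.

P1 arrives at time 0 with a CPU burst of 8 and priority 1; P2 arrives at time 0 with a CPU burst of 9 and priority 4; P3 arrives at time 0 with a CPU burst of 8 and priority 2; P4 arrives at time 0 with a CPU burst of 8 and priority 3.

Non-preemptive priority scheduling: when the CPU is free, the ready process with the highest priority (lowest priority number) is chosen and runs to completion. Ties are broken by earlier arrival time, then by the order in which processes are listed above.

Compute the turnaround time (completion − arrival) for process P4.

24

Timeline: | P1 0-8 | P3 8-16 | P4 16-24 | P2 24-33 |
Completion: P1=8  P2=33  P3=16  P4=24
Turnaround (C−A): P1=8  P2=33  P3=16  P4=24
Turnaround(P4) = completion − arrival = 24 − 0 = 24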